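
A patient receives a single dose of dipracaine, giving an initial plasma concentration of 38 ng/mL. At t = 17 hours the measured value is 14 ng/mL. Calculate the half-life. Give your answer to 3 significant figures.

11.8 hours

A/A₀ = 14/38 ≈ 0.36842.
n = log₂(2.7143) ≈ 1.4406 half-lives elapsed in 17 hours.
t½ = 17/1.4406 ≈ 11.801 hours.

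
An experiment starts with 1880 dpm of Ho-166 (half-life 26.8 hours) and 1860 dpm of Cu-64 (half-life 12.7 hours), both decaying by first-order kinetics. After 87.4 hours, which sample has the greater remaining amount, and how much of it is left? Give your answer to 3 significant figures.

Ho-166: 1880 × (1/2)^3.2612 ≈ 196.08 dpm.
Cu-64: 1860 × (1/2)^6.8819 ≈ 15.771 dpm.
Ho-166 has more remaining, at ≈ 196.08 dpm.

Ho-166, 196 dpm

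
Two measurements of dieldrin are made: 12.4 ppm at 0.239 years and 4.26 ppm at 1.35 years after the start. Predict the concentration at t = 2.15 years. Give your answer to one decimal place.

2.0 ppm

Over Δt = 1.35 − 0.239 = 1.111 years, the level fell by a factor of 12.4/4.26 ≈ 2.9108.
n = log₂(2.9108) ≈ 1.5414 half-lives, so t½ = 1.111/1.5414 ≈ 0.72077 years.
From t = 1.35 to t = 2.15: 4.26 × (1/2)^((2.15−1.35)/0.72077) ≈ 1.9737 ppm.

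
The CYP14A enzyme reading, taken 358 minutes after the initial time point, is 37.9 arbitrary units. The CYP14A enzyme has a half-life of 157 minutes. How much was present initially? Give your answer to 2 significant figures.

180 arbitrary units

Number of half-lives elapsed: n = 358/157 ≈ 2.2803.
A₀ = A × 2^n = 37.9 × 2^2.2803 = 37.9 × 4.8576 ≈ 184.1 arbitrary units.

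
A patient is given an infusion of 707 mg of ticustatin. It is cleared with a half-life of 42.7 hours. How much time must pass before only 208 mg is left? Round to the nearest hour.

Fraction remaining = 208/707 ≈ 0.2942.
n = log₂(707/208) = ln(3.399)/ln 2 ≈ 1.7651 half-lives.
t = n × t½ = 1.7651 × 42.7 ≈ 75.371 hours.

75 hours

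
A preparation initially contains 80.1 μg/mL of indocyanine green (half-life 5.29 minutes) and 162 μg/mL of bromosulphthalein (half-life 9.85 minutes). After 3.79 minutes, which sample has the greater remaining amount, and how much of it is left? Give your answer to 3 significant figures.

indocyanine green: 80.1 × (1/2)^0.71645 ≈ 48.748 μg/mL.
bromosulphthalein: 162 × (1/2)^0.38477 ≈ 124.08 μg/mL.
Bromosulphthalein has more remaining, at ≈ 124.08 μg/mL.

bromosulphthalein, 124 μg/mL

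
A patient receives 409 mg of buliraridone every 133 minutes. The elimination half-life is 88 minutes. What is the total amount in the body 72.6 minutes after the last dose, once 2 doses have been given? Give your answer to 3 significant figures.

The 2 doses were given 205.6, 72.6 minutes ago.
Total = 409·(1/2)^(205.6/88) + 409·(1/2)^(72.6/88)
      = 80.986 + 230.87 ≈ 311.86 mg.

312 mg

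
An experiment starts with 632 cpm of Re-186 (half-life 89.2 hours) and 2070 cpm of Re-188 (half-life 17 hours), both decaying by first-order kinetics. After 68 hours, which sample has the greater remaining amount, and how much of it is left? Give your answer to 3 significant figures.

Re-186: 632 × (1/2)^0.76233 ≈ 372.59 cpm.
Re-188: 2070 × (1/2)^4 ≈ 129.38 cpm.
Re-186 has more remaining, at ≈ 372.59 cpm.

Re-186, 373 cpm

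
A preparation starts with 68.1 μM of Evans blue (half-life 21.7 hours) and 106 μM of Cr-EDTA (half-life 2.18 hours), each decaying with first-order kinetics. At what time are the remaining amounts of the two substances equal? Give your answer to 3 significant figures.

Set 68.1·(1/2)^(t/21.7) = 106·(1/2)^(t/2.18).
Taking log₂: log₂(68.1/106) = t·(1/21.7 − 1/2.18).
log₂(0.64245) = -0.63834; 1/21.7 − 1/2.18 = -0.41263.
t = -0.63834 / -0.41263 ≈ 1.547 hours.

1.55 hours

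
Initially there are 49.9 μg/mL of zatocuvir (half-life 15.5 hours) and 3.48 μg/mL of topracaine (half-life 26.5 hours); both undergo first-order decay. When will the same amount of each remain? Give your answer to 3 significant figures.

143 hours

Set 49.9·(1/2)^(t/15.5) = 3.48·(1/2)^(t/26.5).
Taking log₂: log₂(49.9/3.48) = t·(1/15.5 − 1/26.5).
log₂(14.339) = 3.8419; 1/15.5 − 1/26.5 = 0.02678.
t = 3.8419 / 0.02678 ≈ 143.46 hours.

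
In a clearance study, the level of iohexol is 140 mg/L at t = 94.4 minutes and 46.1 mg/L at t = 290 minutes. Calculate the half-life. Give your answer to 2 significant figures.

120 minutes

Over Δt = 290 − 94.4 = 195.6 minutes, the level fell by a factor of 140/46.1 ≈ 3.0369.
n = log₂(3.0369) ≈ 1.6026 half-lives, so t½ = 195.6/1.6026 ≈ 122.05 minutes.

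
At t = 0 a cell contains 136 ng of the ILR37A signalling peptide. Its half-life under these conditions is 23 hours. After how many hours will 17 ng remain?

17/136 = 1/8, so 3 half-lives have elapsed.
t = 3 × 23 = 69 hours.

69 hours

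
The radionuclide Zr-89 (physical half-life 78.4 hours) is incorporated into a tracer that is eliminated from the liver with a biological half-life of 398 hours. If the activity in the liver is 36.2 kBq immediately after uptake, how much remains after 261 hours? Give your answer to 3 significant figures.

1/t_eff = 1/t_phys + 1/t_biol = 1/78.4 + 1/398 = 0.015268 per hour.
t_eff = 78.4 × 398 / (78.4 + 398) ≈ 65.498 hours.
Remaining = 36.2 × (1/2)^(261/65.498) = 36.2 × (1/2)^3.9849 ≈ 2.2864 kBq.

2.29 kBq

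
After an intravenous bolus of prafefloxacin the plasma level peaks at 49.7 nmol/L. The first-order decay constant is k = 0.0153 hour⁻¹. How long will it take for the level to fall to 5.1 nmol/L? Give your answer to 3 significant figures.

t½ = ln 2 / k = 0.69315 / 0.0153 ≈ 45.304 hours.
Fraction remaining = 5.1/49.7 ≈ 0.10262.
n = log₂(49.7/5.1) = ln(9.7451)/ln 2 ≈ 3.2847 half-lives.
t = n × t½ = 3.2847 × 45.304 ≈ 148.81 hours.

149 hours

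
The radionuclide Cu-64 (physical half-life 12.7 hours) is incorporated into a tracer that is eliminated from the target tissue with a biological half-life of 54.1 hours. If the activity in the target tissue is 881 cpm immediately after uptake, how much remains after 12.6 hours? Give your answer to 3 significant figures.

377 cpm

1/t_eff = 1/t_phys + 1/t_biol = 1/12.7 + 1/54.1 = 0.097224 per hour.
t_eff = 12.7 × 54.1 / (12.7 + 54.1) ≈ 10.285 hours.
Remaining = 881 × (1/2)^(12.6/10.285) = 881 × (1/2)^1.225 ≈ 376.88 cpm.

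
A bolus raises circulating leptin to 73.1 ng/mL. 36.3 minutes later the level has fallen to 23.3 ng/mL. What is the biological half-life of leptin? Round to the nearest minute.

A/A₀ = 23.3/73.1 ≈ 0.31874.
n = log₂(3.1373) ≈ 1.6495 half-lives elapsed in 36.3 minutes.
t½ = 36.3/1.6495 ≈ 22.006 minutes.

22 minutes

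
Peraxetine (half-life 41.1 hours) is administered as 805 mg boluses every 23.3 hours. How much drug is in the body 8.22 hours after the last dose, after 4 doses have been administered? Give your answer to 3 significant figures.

The 4 doses were given 78.12, 54.82, 31.52, 8.22 hours ago.
Total = 805·(1/2)^(78.12/41.1) + 805·(1/2)^(54.82/41.1) + 805·(1/2)^(31.52/41.1) + 805·(1/2)^(8.22/41.1)
      = 215.59 + 319.36 + 473.08 + 700.79 ≈ 1708.8 mg.

1710 mg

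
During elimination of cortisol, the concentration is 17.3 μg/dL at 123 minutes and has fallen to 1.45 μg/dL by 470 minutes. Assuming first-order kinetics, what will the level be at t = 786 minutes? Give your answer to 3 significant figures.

0.152 μg/dL

Over Δt = 470 − 123 = 347 minutes, the level fell by a factor of 17.3/1.45 ≈ 11.931.
n = log₂(11.931) ≈ 3.5766 half-lives, so t½ = 347/3.5766 ≈ 97.018 minutes.
From t = 470 to t = 786: 1.45 × (1/2)^((786−470)/97.018) ≈ 0.15166 μg/dL.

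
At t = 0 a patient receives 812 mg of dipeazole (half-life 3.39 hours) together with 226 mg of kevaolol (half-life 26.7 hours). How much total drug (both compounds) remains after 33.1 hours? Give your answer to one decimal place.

dipeazole: 812 × (1/2)^(33.1/3.39) = 812 × (1/2)^9.764 ≈ 0.93389 mg.
kevaolol: 226 × (1/2)^(33.1/26.7) = 226 × (1/2)^1.2397 ≈ 95.702 mg.
Total = 0.93389 + 95.702 ≈ 96.636 mg.

96.6 mg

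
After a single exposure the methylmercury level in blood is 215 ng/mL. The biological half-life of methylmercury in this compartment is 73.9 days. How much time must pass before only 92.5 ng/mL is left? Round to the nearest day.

Fraction remaining = 92.5/215 ≈ 0.43023.
n = log₂(215/92.5) = ln(2.3243)/ln 2 ≈ 1.2168 half-lives.
t = n × t½ = 1.2168 × 73.9 ≈ 89.922 days.

90 days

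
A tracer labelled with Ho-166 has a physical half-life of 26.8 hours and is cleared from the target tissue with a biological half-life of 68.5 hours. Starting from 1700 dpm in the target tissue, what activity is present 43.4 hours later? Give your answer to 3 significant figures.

357 dpm

1/t_eff = 1/t_phys + 1/t_biol = 1/26.8 + 1/68.5 = 0.051912 per hour.
t_eff = 26.8 × 68.5 / (26.8 + 68.5) ≈ 19.263 hours.
Remaining = 1700 × (1/2)^(43.4/19.263) = 1700 × (1/2)^2.253 ≈ 356.64 dpm.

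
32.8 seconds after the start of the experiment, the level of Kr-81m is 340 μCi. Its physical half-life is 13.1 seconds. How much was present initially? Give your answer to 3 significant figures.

Number of half-lives elapsed: n = 32.8/13.1 ≈ 2.5038.
A₀ = A × 2^n = 340 × 2^2.5038 = 340 × 5.6718 ≈ 1928.4 μCi.

1930 μCi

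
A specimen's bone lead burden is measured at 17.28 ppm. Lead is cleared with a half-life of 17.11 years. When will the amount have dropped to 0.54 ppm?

0.54/17.28 = 1/32, so 5 half-lives have elapsed.
t = 5 × 17.11 = 85.55 years.

85.55 years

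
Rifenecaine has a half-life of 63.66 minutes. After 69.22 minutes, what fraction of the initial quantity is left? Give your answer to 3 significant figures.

0.471

n = 69.22/63.66 ≈ 1.0873 half-lives.
Fraction remaining = (1/2)^1.0873 ≈ 0.47063.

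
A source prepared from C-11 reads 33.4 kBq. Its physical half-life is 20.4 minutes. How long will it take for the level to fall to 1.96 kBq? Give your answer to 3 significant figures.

Fraction remaining = 1.96/33.4 ≈ 0.058683.
n = log₂(33.4/1.96) = ln(17.041)/ln 2 ≈ 4.0909 half-lives.
t = n × t½ = 4.0909 × 20.4 ≈ 83.455 minutes.

83.5 minutes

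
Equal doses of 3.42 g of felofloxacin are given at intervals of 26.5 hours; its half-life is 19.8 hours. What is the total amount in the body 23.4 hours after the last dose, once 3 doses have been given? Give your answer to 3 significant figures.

The 3 doses were given 76.4, 49.9, 23.4 hours ago.
Total = 3.42·(1/2)^(76.4/19.8) + 3.42·(1/2)^(49.9/19.8) + 3.42·(1/2)^(23.4/19.8)
      = 0.23576 + 0.59617 + 1.5075 ≈ 2.3395 g.

2.34 g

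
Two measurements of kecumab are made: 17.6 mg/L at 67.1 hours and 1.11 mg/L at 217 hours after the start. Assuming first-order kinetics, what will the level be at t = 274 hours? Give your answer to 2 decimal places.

Over Δt = 217 − 67.1 = 149.9 hours, the level fell by a factor of 17.6/1.11 ≈ 15.856.
n = log₂(15.856) ≈ 3.9869 half-lives, so t½ = 149.9/3.9869 ≈ 37.598 hours.
From t = 217 to t = 274: 1.11 × (1/2)^((274−217)/37.598) ≈ 0.3881 mg/L.

0.39 mg/L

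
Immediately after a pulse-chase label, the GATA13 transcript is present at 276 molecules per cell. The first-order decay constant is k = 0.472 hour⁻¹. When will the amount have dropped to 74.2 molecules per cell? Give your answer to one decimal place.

2.8 hours

t½ = ln 2 / k = 0.69315 / 0.472 ≈ 1.4685 hours.
Fraction remaining = 74.2/276 ≈ 0.26884.
n = log₂(276/74.2) = ln(3.7197)/ln 2 ≈ 1.8952 half-lives.
t = n × t½ = 1.8952 × 1.4685 ≈ 2.7831 hours.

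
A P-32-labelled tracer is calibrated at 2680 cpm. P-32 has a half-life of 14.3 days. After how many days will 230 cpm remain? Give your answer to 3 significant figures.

Fraction remaining = 230/2680 ≈ 0.085821.
n = log₂(2680/230) = ln(11.652)/ln 2 ≈ 3.5425 half-lives.
t = n × t½ = 3.5425 × 14.3 ≈ 50.658 days.

50.7 days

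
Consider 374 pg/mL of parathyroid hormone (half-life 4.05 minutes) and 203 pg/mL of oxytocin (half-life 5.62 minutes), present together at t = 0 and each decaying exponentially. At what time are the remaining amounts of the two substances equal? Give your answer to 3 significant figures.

Set 374·(1/2)^(t/4.05) = 203·(1/2)^(t/5.62).
Taking log₂: log₂(374/203) = t·(1/4.05 − 1/5.62).
log₂(1.8424) = 0.88156; 1/4.05 − 1/5.62 = 0.068978.
t = 0.88156 / 0.068978 ≈ 12.78 minutes.

12.8 minutes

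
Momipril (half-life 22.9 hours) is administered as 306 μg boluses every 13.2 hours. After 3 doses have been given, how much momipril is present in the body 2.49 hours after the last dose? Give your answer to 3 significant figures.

602 μg

The 3 doses were given 28.89, 15.69, 2.49 hours ago.
Total = 306·(1/2)^(28.89/22.9) + 306·(1/2)^(15.69/22.9) + 306·(1/2)^(2.49/22.9)
      = 127.63 + 190.31 + 283.78 ≈ 601.73 μg.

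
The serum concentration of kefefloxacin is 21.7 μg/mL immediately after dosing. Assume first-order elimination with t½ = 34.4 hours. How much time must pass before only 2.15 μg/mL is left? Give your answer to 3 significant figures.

Fraction remaining = 2.15/21.7 ≈ 0.099078.
n = log₂(21.7/2.15) = ln(10.093)/ln 2 ≈ 3.3353 half-lives.
t = n × t½ = 3.3353 × 34.4 ≈ 114.73 hours.

115 hours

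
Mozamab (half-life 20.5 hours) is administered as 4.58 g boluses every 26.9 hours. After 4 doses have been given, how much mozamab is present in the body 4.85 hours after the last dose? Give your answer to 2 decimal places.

The 4 doses were given 85.55, 58.65, 31.75, 4.85 hours ago.
Total = 4.58·(1/2)^(85.55/20.5) + 4.58·(1/2)^(58.65/20.5) + 4.58·(1/2)^(31.75/20.5) + 4.58·(1/2)^(4.85/20.5)
      = 0.25387 + 0.63041 + 1.5654 + 3.8873 ≈ 6.337 g.

6.34 g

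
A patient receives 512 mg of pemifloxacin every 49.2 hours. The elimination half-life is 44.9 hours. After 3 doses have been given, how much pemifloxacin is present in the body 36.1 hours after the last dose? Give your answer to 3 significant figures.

The 3 doses were given 134.5, 85.3, 36.1 hours ago.
Total = 512·(1/2)^(134.5/44.9) + 512·(1/2)^(85.3/44.9) + 512·(1/2)^(36.1/44.9)
      = 64.198 + 137.21 + 293.25 ≈ 494.66 mg.

495 mg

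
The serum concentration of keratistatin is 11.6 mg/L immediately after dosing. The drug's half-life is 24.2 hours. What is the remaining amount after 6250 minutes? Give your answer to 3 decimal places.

Convert the elapsed time: 6250 minutes = 104.167 hours.
Number of half-lives: n = 104.167/24.2 ≈ 4.3044.
Remaining = 11.6 × (1/2)^4.3044 = 11.6 × 0.050611 ≈ 0.58709 mg/L.

0.587 mg/L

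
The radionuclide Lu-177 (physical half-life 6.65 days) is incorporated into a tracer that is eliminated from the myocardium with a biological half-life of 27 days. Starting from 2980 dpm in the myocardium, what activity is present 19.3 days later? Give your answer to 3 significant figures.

1/t_eff = 1/t_phys + 1/t_biol = 1/6.65 + 1/27 = 0.18741 per day.
t_eff = 6.65 × 27 / (6.65 + 27) ≈ 5.3358 days.
Remaining = 2980 × (1/2)^(19.3/5.3358) = 2980 × (1/2)^3.6171 ≈ 242.87 dpm.

243 dpm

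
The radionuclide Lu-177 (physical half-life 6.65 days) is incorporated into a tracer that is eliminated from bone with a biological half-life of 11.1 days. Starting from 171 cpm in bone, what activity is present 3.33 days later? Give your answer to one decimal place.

1/t_eff = 1/t_phys + 1/t_biol = 1/6.65 + 1/11.1 = 0.24047 per day.
t_eff = 6.65 × 11.1 / (6.65 + 11.1) ≈ 4.1586 days.
Remaining = 171 × (1/2)^(3.33/4.1586) = 171 × (1/2)^0.80075 ≈ 98.163 cpm.

98.2 cpm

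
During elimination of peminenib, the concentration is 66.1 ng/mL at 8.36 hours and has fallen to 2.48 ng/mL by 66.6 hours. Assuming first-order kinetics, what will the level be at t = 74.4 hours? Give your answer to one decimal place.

Over Δt = 66.6 − 8.36 = 58.24 hours, the level fell by a factor of 66.1/2.48 ≈ 26.653.
n = log₂(26.653) ≈ 4.7362 half-lives, so t½ = 58.24/4.7362 ≈ 12.297 hours.
From t = 66.6 to t = 74.4: 2.48 × (1/2)^((74.4−66.6)/12.297) ≈ 1.5977 ng/mL.

1.6 ng/mL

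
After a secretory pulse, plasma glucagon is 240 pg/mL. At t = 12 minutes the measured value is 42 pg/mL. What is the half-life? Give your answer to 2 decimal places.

A/A₀ = 42/240 ≈ 0.175.
n = log₂(5.7143) ≈ 2.5146 half-lives elapsed in 12 minutes.
t½ = 12/2.5146 ≈ 4.7722 minutes.

4.77 minutes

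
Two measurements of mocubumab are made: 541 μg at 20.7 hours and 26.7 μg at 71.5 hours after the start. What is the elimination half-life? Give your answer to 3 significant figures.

11.7 hours

Over Δt = 71.5 − 20.7 = 50.8 hours, the level fell by a factor of 541/26.7 ≈ 20.262.
n = log₂(20.262) ≈ 4.3407 half-lives, so t½ = 50.8/4.3407 ≈ 11.703 hours.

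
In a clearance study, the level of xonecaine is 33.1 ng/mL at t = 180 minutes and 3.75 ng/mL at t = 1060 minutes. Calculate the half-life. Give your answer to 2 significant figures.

280 minutes

Over Δt = 1060 − 180 = 880 minutes, the level fell by a factor of 33.1/3.75 ≈ 8.8267.
n = log₂(8.8267) ≈ 3.1419 half-lives, so t½ = 880/3.1419 ≈ 280.09 minutes.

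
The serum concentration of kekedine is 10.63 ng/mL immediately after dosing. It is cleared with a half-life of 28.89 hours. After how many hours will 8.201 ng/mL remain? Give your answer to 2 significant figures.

Fraction remaining = 8.201/10.63 ≈ 0.7715.
n = log₂(10.63/8.201) = ln(1.2962)/ln 2 ≈ 0.37427 half-lives.
t = n × t½ = 0.37427 × 28.89 ≈ 10.813 hours.

11 hours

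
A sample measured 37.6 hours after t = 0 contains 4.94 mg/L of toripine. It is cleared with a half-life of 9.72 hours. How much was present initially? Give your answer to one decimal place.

72.1 mg/L

Number of half-lives elapsed: n = 37.6/9.72 ≈ 3.8683.
A₀ = A × 2^n = 4.94 × 2^3.8683 = 4.94 × 14.604 ≈ 72.145 mg/L.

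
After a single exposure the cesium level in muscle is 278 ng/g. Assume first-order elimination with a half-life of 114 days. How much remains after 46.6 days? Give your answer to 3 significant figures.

Number of half-lives: n = 46.6/114 ≈ 0.40877.
Remaining = 278 × (1/2)^0.40877 = 278 × 0.75326 ≈ 209.41 ng/g.

209 ng/g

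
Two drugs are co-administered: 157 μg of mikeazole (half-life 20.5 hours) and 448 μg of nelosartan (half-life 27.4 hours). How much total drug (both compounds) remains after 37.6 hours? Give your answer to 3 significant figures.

mikeazole: 157 × (1/2)^(37.6/20.5) = 157 × (1/2)^1.8341 ≈ 44.032 μg.
nelosartan: 448 × (1/2)^(37.6/27.4) = 448 × (1/2)^1.3723 ≈ 173.06 μg.
Total = 44.032 + 173.06 ≈ 217.09 μg.

217 μg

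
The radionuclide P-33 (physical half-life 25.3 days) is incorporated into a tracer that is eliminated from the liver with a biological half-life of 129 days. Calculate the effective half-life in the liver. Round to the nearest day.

21 days

1/t_eff = 1/t_phys + 1/t_biol = 1/25.3 + 1/129 = 0.047278 per day.
t_eff = 25.3 × 129 / (25.3 + 129) ≈ 21.152 days.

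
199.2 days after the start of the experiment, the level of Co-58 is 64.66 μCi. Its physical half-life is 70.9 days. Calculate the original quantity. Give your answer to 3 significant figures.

Number of half-lives elapsed: n = 199.2/70.9 ≈ 2.8096.
A₀ = A × 2^n = 64.66 × 2^2.8096 = 64.66 × 7.0109 ≈ 453.32 μCi.

453 μCi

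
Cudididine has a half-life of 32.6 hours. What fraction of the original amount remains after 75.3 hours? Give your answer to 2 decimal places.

0.20

n = 75.3/32.6 ≈ 2.3098 half-lives.
Fraction remaining = (1/2)^2.3098 ≈ 0.20169.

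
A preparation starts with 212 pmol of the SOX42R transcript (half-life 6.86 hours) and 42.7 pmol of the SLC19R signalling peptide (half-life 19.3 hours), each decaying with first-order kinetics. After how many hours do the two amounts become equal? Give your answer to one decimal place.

24.6 hours

Set 212·(1/2)^(t/6.86) = 42.7·(1/2)^(t/19.3).
Taking log₂: log₂(212/42.7) = t·(1/6.86 − 1/19.3).
log₂(4.9649) = 2.3118; 1/6.86 − 1/19.3 = 0.093959.
t = 2.3118 / 0.093959 ≈ 24.604 hours.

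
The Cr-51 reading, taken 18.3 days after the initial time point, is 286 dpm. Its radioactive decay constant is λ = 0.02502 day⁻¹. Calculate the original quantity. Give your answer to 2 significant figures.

t½ = ln 2 / λ = 0.69315 / 0.02502 ≈ 27.704 days.
Number of half-lives elapsed: n = 18.3/27.704 ≈ 0.66056.
A₀ = A × 2^n = 286 × 2^0.66056 = 286 × 1.5807 ≈ 452.08 dpm.

450 dpm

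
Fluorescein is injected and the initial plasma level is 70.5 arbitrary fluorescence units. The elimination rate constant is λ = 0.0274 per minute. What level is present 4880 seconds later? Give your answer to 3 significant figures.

7.59 arbitrary fluorescence units

t½ = ln 2 / λ = 0.69315 / 0.0274 ≈ 25.297 minutes.
Convert the elapsed time: 4880 seconds = 81.3333 minutes.
Number of half-lives: n = 81.3333/25.297 ≈ 3.2151.
Remaining = 70.5 × (1/2)^3.2151 = 70.5 × 0.10769 ≈ 7.5919 arbitrary fluorescence units.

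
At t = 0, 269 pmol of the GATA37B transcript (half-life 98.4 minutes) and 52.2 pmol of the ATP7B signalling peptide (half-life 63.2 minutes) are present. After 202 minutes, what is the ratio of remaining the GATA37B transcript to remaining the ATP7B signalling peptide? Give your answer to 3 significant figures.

11.4

GATA37B transcript: 269 × (1/2)^(202/98.4) = 269 × (1/2)^2.0528 ≈ 64.831 pmol.
ATP7B signalling peptide: 52.2 × (1/2)^(202/63.2) = 52.2 × (1/2)^3.1962 ≈ 5.6953 pmol.
Ratio ≈ 64.831 / 5.6953 ≈ 11.383.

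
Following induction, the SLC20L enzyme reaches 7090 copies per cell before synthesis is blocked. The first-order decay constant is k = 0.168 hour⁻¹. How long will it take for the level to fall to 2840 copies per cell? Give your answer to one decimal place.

5.4 hours

t½ = ln 2 / k = 0.69315 / 0.168 ≈ 4.1259 hours.
Fraction remaining = 2840/7090 ≈ 0.40056.
n = log₂(7090/2840) = ln(2.4965)/ln 2 ≈ 1.3199 half-lives.
t = n × t½ = 1.3199 × 4.1259 ≈ 5.4457 hours.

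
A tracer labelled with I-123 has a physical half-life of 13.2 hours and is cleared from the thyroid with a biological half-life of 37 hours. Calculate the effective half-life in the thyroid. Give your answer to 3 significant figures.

9.73 hours

1/t_eff = 1/t_phys + 1/t_biol = 1/13.2 + 1/37 = 0.10278 per hour.
t_eff = 13.2 × 37 / (13.2 + 37) ≈ 9.7291 hours.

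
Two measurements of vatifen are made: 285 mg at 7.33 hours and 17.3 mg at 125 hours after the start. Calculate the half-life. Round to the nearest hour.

29 hours

Over Δt = 125 − 7.33 = 117.67 hours, the level fell by a factor of 285/17.3 ≈ 16.474.
n = log₂(16.474) ≈ 4.0421 half-lives, so t½ = 117.67/4.0421 ≈ 29.111 hours.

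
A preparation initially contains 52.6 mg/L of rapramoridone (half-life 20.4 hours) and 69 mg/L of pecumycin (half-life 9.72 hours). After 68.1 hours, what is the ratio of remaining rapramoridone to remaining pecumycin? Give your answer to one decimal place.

rapramoridone: 52.6 × (1/2)^(68.1/20.4) = 52.6 × (1/2)^3.3382 ≈ 5.2009 mg/L.
pecumycin: 69 × (1/2)^(68.1/9.72) = 69 × (1/2)^7.0062 ≈ 0.53676 mg/L.
Ratio ≈ 5.2009 / 0.53676 ≈ 9.6894.

9.7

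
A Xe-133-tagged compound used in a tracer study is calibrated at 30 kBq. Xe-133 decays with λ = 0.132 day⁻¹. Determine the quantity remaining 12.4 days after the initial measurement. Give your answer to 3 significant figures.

5.84 kBq

t½ = ln 2 / λ = 0.69315 / 0.132 ≈ 5.2511 days.
Number of half-lives: n = 12.4/5.2511 ≈ 2.3614.
Remaining = 30 × (1/2)^2.3614 = 30 × 0.1946 ≈ 5.8381 kBq.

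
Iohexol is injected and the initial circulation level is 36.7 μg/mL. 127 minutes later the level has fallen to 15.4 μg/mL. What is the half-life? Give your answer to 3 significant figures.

A/A₀ = 15.4/36.7 ≈ 0.41962.
n = log₂(2.3831) ≈ 1.2528 half-lives elapsed in 127 minutes.
t½ = 127/1.2528 ≈ 101.37 minutes.

101 minutes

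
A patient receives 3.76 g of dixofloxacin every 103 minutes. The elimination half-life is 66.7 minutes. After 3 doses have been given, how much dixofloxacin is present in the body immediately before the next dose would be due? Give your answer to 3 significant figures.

The 3 doses were given 309, 206, 103 minutes ago.
Total = 3.76·(1/2)^(309/66.7) + 3.76·(1/2)^(206/66.7) + 3.76·(1/2)^(103/66.7)
      = 0.15157 + 0.44205 + 1.2892 ≈ 1.8828 g.

1.88 g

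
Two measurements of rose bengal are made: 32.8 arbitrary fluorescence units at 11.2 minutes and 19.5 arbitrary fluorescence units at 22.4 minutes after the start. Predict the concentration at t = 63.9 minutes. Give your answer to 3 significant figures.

2.84 arbitrary fluorescence units

Over Δt = 22.4 − 11.2 = 11.2 minutes, the level fell by a factor of 32.8/19.5 ≈ 1.6821.
n = log₂(1.6821) ≈ 0.75022 half-lives, so t½ = 11.2/0.75022 ≈ 14.929 minutes.
From t = 22.4 to t = 63.9: 19.5 × (1/2)^((63.9−22.4)/14.929) ≈ 2.8394 arbitrary fluorescence units.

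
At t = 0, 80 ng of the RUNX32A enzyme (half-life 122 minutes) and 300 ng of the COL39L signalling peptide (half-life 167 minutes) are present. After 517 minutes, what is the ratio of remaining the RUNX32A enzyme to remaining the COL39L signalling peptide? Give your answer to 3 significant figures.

0.121

RUNX32A enzyme: 80 × (1/2)^(517/122) = 80 × (1/2)^4.2377 ≈ 4.2405 ng.
COL39L signalling peptide: 300 × (1/2)^(517/167) = 300 × (1/2)^3.0958 ≈ 35.091 ng.
Ratio ≈ 4.2405 / 35.091 ≈ 0.12084.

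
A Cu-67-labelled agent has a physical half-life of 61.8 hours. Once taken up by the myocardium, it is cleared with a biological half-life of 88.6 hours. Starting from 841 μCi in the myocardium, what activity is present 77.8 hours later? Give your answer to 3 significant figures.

1/t_eff = 1/t_phys + 1/t_biol = 1/61.8 + 1/88.6 = 0.027468 per hour.
t_eff = 61.8 × 88.6 / (61.8 + 88.6) ≈ 36.406 hours.
Remaining = 841 × (1/2)^(77.8/36.406) = 841 × (1/2)^2.137 ≈ 191.2 μCi.

191 μCi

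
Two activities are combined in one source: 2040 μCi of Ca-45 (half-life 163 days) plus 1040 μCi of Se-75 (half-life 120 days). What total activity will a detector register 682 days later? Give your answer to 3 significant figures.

Ca-45: 2040 × (1/2)^(682/163) = 2040 × (1/2)^4.184 ≈ 112.23 μCi.
Se-75: 1040 × (1/2)^(682/120) = 1040 × (1/2)^5.6833 ≈ 20.239 μCi.
Total = 112.23 + 20.239 ≈ 132.47 μCi.

132 μCi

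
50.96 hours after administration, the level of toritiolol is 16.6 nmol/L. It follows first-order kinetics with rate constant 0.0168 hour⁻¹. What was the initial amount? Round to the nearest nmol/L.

t½ = ln 2 / k = 0.69315 / 0.0168 ≈ 41.259 hours.
Number of half-lives elapsed: n = 50.96/41.259 ≈ 1.2351.
A₀ = A × 2^n = 16.6 × 2^1.2351 = 16.6 × 2.354 ≈ 39.077 nmol/L.

39 nmol/L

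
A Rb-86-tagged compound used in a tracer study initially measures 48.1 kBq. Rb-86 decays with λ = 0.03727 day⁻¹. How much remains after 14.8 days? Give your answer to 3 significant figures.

t½ = ln 2 / λ = 0.69315 / 0.03727 ≈ 18.598 days.
Number of half-lives: n = 14.8/18.598 ≈ 0.79578.
Remaining = 48.1 × (1/2)^0.79578 = 48.1 × 0.57603 ≈ 27.707 kBq.

27.7 kBq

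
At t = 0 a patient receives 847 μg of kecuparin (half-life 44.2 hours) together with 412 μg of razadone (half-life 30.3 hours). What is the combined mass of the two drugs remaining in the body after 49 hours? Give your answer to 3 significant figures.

527 μg

kecuparin: 847 × (1/2)^(49/44.2) = 847 × (1/2)^1.1086 ≈ 392.79 μg.
razadone: 412 × (1/2)^(49/30.3) = 412 × (1/2)^1.6172 ≈ 134.3 μg.
Total = 392.79 + 134.3 ≈ 527.09 μg.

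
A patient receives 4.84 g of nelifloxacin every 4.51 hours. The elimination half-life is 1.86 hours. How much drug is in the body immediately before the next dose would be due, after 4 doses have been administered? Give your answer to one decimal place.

The 4 doses were given 18.04, 13.53, 9.02, 4.51 hours ago.
Total = 4.84·(1/2)^(18.04/1.86) + 4.84·(1/2)^(13.53/1.86) + 4.84·(1/2)^(9.02/1.86) + 4.84·(1/2)^(4.51/1.86)
      = 0.0058234 + 0.031268 + 0.16788 + 0.90142 ≈ 1.1064 g.

1.1 g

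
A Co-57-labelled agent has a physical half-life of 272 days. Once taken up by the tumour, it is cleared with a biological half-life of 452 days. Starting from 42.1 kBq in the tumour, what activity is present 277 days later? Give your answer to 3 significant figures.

13.6 kBq

1/t_eff = 1/t_phys + 1/t_biol = 1/272 + 1/452 = 0.0058889 per day.
t_eff = 272 × 452 / (272 + 452) ≈ 169.81 days.
Remaining = 42.1 × (1/2)^(277/169.81) = 42.1 × (1/2)^1.6312 ≈ 13.591 kBq.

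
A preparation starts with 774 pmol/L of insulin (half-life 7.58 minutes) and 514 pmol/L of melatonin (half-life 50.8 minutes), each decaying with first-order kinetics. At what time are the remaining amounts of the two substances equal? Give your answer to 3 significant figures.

5.26 minutes

Set 774·(1/2)^(t/7.58) = 514·(1/2)^(t/50.8).
Taking log₂: log₂(774/514) = t·(1/7.58 − 1/50.8).
log₂(1.5058) = 0.59057; 1/7.58 − 1/50.8 = 0.11224.
t = 0.59057 / 0.11224 ≈ 5.2616 minutes.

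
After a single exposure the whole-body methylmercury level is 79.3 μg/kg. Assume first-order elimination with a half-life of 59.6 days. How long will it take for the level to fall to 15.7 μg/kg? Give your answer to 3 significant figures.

Fraction remaining = 15.7/79.3 ≈ 0.19798.
n = log₂(79.3/15.7) = ln(5.051)/ln 2 ≈ 2.3366 half-lives.
t = n × t½ = 2.3366 × 59.6 ≈ 139.26 days.

139 days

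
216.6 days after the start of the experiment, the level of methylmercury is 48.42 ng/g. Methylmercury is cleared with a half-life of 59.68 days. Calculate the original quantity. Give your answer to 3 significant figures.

Number of half-lives elapsed: n = 216.6/59.68 ≈ 3.6294.
A₀ = A × 2^n = 48.42 × 2^3.6294 = 48.42 × 12.375 ≈ 599.2 ng/g.

599 ng/g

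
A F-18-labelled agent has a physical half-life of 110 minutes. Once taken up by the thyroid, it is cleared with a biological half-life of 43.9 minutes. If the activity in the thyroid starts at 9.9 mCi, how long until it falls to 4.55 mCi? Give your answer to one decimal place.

35.2 minutes

1/t_eff = 1/t_phys + 1/t_biol = 1/110 + 1/43.9 = 0.03187 per minute.
t_eff = 110 × 43.9 / (110 + 43.9) ≈ 31.378 minutes.
n = log₂(9.9/4.55) ≈ 1.1216; t = 1.1216 × 31.378 ≈ 35.192 minutes.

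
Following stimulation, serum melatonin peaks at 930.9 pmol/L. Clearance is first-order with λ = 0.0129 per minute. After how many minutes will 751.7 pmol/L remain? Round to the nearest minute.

17 minutes

t½ = ln 2 / λ = 0.69315 / 0.0129 ≈ 53.732 minutes.
Fraction remaining = 751.7/930.9 ≈ 0.8075.
n = log₂(930.9/751.7) = ln(1.2384)/ln 2 ≈ 0.30847 half-lives.
t = n × t½ = 0.30847 × 53.732 ≈ 16.575 minutes.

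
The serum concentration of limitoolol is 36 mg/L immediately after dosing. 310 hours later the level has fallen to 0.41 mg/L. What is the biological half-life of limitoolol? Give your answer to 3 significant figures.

48.0 hours

A/A₀ = 0.41/36 ≈ 0.011389.
n = log₂(87.805) ≈ 6.4562 half-lives elapsed in 310 hours.
t½ = 310/6.4562 ≈ 48.016 hours.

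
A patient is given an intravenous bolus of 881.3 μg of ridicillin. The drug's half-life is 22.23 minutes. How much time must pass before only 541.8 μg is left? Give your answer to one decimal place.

Fraction remaining = 541.8/881.3 ≈ 0.61477.
n = log₂(881.3/541.8) = ln(1.6266)/ln 2 ≈ 0.70187 half-lives.
t = n × t½ = 0.70187 × 22.23 ≈ 15.603 minutes.

15.6 minutes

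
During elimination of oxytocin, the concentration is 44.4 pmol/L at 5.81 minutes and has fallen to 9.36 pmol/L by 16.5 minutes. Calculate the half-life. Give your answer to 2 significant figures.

Over Δt = 16.5 − 5.81 = 10.69 minutes, the level fell by a factor of 44.4/9.36 ≈ 4.7436.
n = log₂(4.7436) ≈ 2.246 half-lives, so t½ = 10.69/2.246 ≈ 4.7596 minutes.

4.8 minutes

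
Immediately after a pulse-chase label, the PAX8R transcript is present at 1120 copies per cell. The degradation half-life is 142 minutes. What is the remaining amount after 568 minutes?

Elapsed time is 4 half-lives (568/142).
Each half-life halves the amount: 1120 × (1/2)^4 = 1120/16 = 70 copies per cell.

70 copies per cell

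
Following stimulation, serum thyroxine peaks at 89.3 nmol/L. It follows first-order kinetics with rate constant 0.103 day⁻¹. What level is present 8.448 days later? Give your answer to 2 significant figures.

t½ = ln 2 / k = 0.69315 / 0.103 ≈ 6.7296 days.
Number of half-lives: n = 8.448/6.7296 ≈ 1.2554.
Remaining = 89.3 × (1/2)^1.2554 = 89.3 × 0.41889 ≈ 37.407 nmol/L.

37 nmol/L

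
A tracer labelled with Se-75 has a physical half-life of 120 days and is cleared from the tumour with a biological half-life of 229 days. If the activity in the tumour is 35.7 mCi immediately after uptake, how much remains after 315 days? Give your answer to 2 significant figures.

1/t_eff = 1/t_phys + 1/t_biol = 1/120 + 1/229 = 0.0127 per day.
t_eff = 120 × 229 / (120 + 229) ≈ 78.739 days.
Remaining = 35.7 × (1/2)^(315/78.739) = 35.7 × (1/2)^4.0005 ≈ 2.2304 mCi.

2.2 mCi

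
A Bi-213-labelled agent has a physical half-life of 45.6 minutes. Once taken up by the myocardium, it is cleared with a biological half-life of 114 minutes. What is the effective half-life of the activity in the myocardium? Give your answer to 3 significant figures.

32.6 minutes

1/t_eff = 1/t_phys + 1/t_biol = 1/45.6 + 1/114 = 0.030702 per minute.
t_eff = 45.6 × 114 / (45.6 + 114) ≈ 32.571 minutes.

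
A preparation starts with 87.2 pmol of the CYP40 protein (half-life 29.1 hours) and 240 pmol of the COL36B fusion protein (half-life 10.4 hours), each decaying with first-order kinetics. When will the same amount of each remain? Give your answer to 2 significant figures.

Set 87.2·(1/2)^(t/29.1) = 240·(1/2)^(t/10.4).
Taking log₂: log₂(87.2/240) = t·(1/29.1 − 1/10.4).
log₂(0.36333) = -1.4606; 1/29.1 − 1/10.4 = -0.06179.
t = -1.4606 / -0.06179 ≈ 23.639 hours.

24 hours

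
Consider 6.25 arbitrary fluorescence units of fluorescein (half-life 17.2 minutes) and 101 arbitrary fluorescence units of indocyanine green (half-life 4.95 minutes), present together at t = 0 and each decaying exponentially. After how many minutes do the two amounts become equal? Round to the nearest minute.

Set 6.25·(1/2)^(t/17.2) = 101·(1/2)^(t/4.95).
Taking log₂: log₂(6.25/101) = t·(1/17.2 − 1/4.95).
log₂(0.061881) = -4.0144; 1/17.2 − 1/4.95 = -0.14388.
t = -4.0144 / -0.14388 ≈ 27.901 minutes.

28 minutes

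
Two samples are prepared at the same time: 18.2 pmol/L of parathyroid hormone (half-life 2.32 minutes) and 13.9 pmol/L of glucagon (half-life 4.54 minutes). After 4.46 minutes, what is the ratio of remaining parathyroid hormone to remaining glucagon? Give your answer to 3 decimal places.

parathyroid hormone: 18.2 × (1/2)^(4.46/2.32) = 18.2 × (1/2)^1.9224 ≈ 4.8014 pmol/L.
glucagon: 13.9 × (1/2)^(4.46/4.54) = 13.9 × (1/2)^0.98238 ≈ 7.0354 pmol/L.
Ratio ≈ 4.8014 / 7.0354 ≈ 0.68246.

0.682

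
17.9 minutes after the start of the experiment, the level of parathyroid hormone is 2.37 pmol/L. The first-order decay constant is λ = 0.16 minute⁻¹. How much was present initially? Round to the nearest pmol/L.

t½ = ln 2 / λ = 0.69315 / 0.16 ≈ 4.3322 minutes.
Number of half-lives elapsed: n = 17.9/4.3322 ≈ 4.1319.
A₀ = A × 2^n = 2.37 × 2^4.1319 = 2.37 × 17.532 ≈ 41.55 pmol/L.

42 pmol/L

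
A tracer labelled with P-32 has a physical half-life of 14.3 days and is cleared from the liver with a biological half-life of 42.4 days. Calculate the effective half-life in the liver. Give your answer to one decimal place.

1/t_eff = 1/t_phys + 1/t_biol = 1/14.3 + 1/42.4 = 0.093515 per day.
t_eff = 14.3 × 42.4 / (14.3 + 42.4) ≈ 10.693 days.

10.7 days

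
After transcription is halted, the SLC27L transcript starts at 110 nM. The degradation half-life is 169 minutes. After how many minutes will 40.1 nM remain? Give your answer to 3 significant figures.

Fraction remaining = 40.1/110 ≈ 0.36455.
n = log₂(110/40.1) = ln(2.7431)/ln 2 ≈ 1.4558 half-lives.
t = n × t½ = 1.4558 × 169 ≈ 246.04 minutes.

246 minutes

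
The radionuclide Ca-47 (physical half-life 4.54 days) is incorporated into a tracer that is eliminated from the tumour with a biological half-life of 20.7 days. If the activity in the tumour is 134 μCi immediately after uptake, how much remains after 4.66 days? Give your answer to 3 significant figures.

1/t_eff = 1/t_phys + 1/t_biol = 1/4.54 + 1/20.7 = 0.26857 per day.
t_eff = 4.54 × 20.7 / (4.54 + 20.7) ≈ 3.7234 days.
Remaining = 134 × (1/2)^(4.66/3.7234) = 134 × (1/2)^1.2516 ≈ 56.279 μCi.

56.3 μCi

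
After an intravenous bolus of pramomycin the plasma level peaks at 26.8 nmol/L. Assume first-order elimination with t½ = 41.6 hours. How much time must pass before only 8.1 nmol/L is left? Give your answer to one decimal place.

Fraction remaining = 8.1/26.8 ≈ 0.30224.
n = log₂(26.8/8.1) = ln(3.3086)/ln 2 ≈ 1.7262 half-lives.
t = n × t½ = 1.7262 × 41.6 ≈ 71.812 hours.

71.8 hours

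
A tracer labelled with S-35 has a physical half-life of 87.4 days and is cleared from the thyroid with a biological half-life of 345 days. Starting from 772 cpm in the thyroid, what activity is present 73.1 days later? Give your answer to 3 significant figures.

1/t_eff = 1/t_phys + 1/t_biol = 1/87.4 + 1/345 = 0.01434 per day.
t_eff = 87.4 × 345 / (87.4 + 345) ≈ 69.734 days.
Remaining = 772 × (1/2)^(73.1/69.734) = 772 × (1/2)^1.0483 ≈ 373.3 cpm.

373 cpm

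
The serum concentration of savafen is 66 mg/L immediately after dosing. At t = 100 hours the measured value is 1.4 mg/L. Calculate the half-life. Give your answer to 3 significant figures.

18.0 hours

A/A₀ = 1.4/66 ≈ 0.021212.
n = log₂(47.143) ≈ 5.559 half-lives elapsed in 100 hours.
t½ = 100/5.559 ≈ 17.989 hours.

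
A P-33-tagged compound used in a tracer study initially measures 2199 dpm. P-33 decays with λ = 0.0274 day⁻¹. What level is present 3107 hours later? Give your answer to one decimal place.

63.3 dpm

t½ = ln 2 / λ = 0.69315 / 0.0274 ≈ 25.297 days.
Convert the elapsed time: 3107 hours = 129.458 days.
Number of half-lives: n = 129.458/25.297 ≈ 5.1175.
Remaining = 2199 × (1/2)^5.1175 = 2199 × 0.028806 ≈ 63.345 dpm.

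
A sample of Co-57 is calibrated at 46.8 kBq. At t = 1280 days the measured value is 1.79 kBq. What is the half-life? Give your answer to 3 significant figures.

272 days

A/A₀ = 1.79/46.8 ≈ 0.038248.
n = log₂(26.145) ≈ 4.7085 half-lives elapsed in 1280 days.
t½ = 1280/4.7085 ≈ 271.85 days.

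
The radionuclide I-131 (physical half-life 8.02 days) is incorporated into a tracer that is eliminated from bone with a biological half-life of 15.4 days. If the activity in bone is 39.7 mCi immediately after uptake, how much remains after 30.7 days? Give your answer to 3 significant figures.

0.702 mCi

1/t_eff = 1/t_phys + 1/t_biol = 1/8.02 + 1/15.4 = 0.18962 per day.
t_eff = 8.02 × 15.4 / (8.02 + 15.4) ≈ 5.2736 days.
Remaining = 39.7 × (1/2)^(30.7/5.2736) = 39.7 × (1/2)^5.8214 ≈ 0.70204 mCi.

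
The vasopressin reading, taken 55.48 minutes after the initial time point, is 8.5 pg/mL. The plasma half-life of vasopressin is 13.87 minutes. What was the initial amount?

136 pg/mL

Number of half-lives elapsed: n = 55.48/13.87 ≈ 4.
A₀ = A × 2^n = 8.5 × 2^4 = 8.5 × 16 ≈ 136 pg/mL.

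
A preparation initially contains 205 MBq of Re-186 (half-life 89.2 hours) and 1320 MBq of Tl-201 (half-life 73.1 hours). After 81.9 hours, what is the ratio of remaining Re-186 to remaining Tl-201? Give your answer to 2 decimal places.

Re-186: 205 × (1/2)^(81.9/89.2) = 205 × (1/2)^0.91816 ≈ 108.48 MBq.
Tl-201: 1320 × (1/2)^(81.9/73.1) = 1320 × (1/2)^1.1204 ≈ 607.16 MBq.
Ratio ≈ 108.48 / 607.16 ≈ 0.17867.

0.18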